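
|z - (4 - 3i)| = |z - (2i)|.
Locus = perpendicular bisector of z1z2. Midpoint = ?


Equal distances means the locus is the perpendicular bisector of z1 and z2.
Midpoint = ((4+0)/2, (-3+2)/2) = (2.0000, -0.5000)

Perpendicular bisector through (2.0000, -0.5000)


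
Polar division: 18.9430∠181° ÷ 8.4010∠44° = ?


r = 18.9430 / 8.4010 = 2.2549
theta = 181° - 44° = 137° = 137° (mod 360)

2.2549 cis(137°)


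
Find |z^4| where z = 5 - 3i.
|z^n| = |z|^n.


|z| = sqrt(25+9) = sqrt(34) = 5.8310
|z^4| = |z|^4 = (sqrt(34))^4 = 34^2 = 1156

|z^4| = 1156


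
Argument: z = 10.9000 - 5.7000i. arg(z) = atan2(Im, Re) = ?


Re = 10.9, Im = -5.7
arg = atan2(-5.7, 10.9) = -27.6067 degrees

arg(z) = -27.6067 degrees


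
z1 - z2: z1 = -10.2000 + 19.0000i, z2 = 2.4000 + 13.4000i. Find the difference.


Real: -10.2 - 2.4 = -12.6
Imag: 19 - 13.4 = 5.6

-12.6000 + 5.6000i


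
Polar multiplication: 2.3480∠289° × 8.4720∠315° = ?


r = 2.3480 * 8.4720 = 19.8923
theta = 289° + 315° = 604° = 244° (mod 360)

19.8923 cis(244°)


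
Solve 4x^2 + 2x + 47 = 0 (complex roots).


disc = 2^2 - 4*4*47 = 4 - 752 = -748
sqrt(|disc|) = sqrt(748) = 27.3496
Real part = -2/(2*4) = -0.2500
Imag part = 27.3496/(2*4) = 3.4187

-0.2500 ± 3.4187i


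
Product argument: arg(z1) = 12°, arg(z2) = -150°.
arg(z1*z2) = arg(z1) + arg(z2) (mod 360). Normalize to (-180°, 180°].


arg(z1*z2) = 12° - 150° = -138°
Normalized to (-180°, 180°]: -138°

-138°


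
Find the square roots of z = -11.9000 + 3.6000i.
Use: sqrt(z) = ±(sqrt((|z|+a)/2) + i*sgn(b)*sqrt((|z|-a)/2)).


|z| = sqrt(141.61+12.96) = 12.4326
sqrt((|z|+a)/2) = sqrt((12.4326+(-11.9))/2) = sqrt(0.2663) = 0.5161
sqrt((|z|-a)/2) = sqrt((12.4326-(-11.9))/2) = sqrt(12.1663) = 3.4880

±(0.5161 + 3.4880i) i.e. 0.5161 + 3.4880i and -0.5161 - 3.4880i


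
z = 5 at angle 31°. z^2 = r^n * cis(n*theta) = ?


r^2 = 5^2 = 25
n*theta = 2*31° = 62° = 62° (mod 360)
a = 25*cos(62°) = 11.7368
b = 25*sin(62°) = 22.0737

25 cis(62°) = 11.7368 + 22.0737i


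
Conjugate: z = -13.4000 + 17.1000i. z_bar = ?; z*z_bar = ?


z_bar = -13.4000 - 17.1000i
z*z_bar = (-13.4)^2 + 17.1^2 = 179.56 + 292.41 = 471.97

z_bar = -13.4000 - 17.1000i, z*z_bar = 471.97


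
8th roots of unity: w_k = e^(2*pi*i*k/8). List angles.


The 8th roots of unity are cis(360k/8°) for k=0..7
Angle step = 360/8 = 45°
Primitive root: cis(45°)
Primitive root = 0.7071 + 0.7071i

8 roots at angles: 0°, 45°, 90°, 135°, 180°, 225°, 270°, 315°


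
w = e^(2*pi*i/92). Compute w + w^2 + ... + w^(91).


With w = e^(2*pi*i/92), all 92 of the 92th roots of unity w^0 = 1, w, ..., w^(91) sum to 0: 1 + w + ... + w^(91) = (1 - w^92)/(1 - w) = 0 since w^92 = 1, w ≠ 1.
Removing the root 1: w + w^2 + ... + w^(91) = 0 - 1 = -1

Sum = -1


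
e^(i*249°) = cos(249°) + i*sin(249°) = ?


cos(249°) = -0.3584
sin(249°) = -0.9336

e^(i*249°) = -0.3584 - 0.9336i


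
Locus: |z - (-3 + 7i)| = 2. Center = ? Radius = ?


|z - z0| = r is a circle with center z0 and radius r.
Center = (-3, 7), radius = 2

Circle with center (-3, 7) and radius 2


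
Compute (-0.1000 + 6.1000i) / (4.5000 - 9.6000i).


Conjugate of z2 = 4.5000 + 9.6000i
Numerator: (-0.1000 + 6.1000i)(4.5000 + 9.6000i) = -59.0100 + 26.4900i
Denominator: 4.5^2 + (-9.6)^2 = 112.41
Result = (-59.0100 + 26.4900i)/112.41

-0.5250 + 0.2357i


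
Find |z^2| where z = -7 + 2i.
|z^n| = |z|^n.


|z| = sqrt(49+4) = sqrt(53) = 7.2801
|z^2| = |z|^2 = (sqrt(53))^2 = 53

|z^2| = 53


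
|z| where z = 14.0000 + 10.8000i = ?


|z| = sqrt(14^2 + 10.8^2) = sqrt(196 + 116.64) = sqrt(312.64) = 17.6816

|z| = 17.6816


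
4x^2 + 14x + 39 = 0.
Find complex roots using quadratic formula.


disc = 14^2 - 4*4*39 = 196 - 624 = -428
sqrt(|disc|) = sqrt(428) = 20.6882
Real part = -14/(2*4) = -1.7500
Imag part = 20.6882/(2*4) = 2.5860

-1.7500 ± 2.5860i


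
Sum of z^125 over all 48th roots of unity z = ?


The roots are w_k = w^k with w = e^(2*pi*i/48), and (w^k)^125 = (w^125)^k.
So S = 1 + u + u^2 + ... + u^(47) with u = w^125.
125 = 2*48 + 29, so 125 is not a multiple of 48: u = (w^48)^2 * w^29 = w^29 ≠ 1 (w is a primitive 48th root), while u^48 = (w^48)^125 = 1.
Geometric series: S = (1 - u^48)/(1 - u) = (1 - 1)/(1 - u) = 0

S = 0


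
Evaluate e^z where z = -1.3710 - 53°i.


e^-1.3710 = 0.25385
cos(-53°) = 0.6018
sin(-53°) = -0.7986
Real = 0.25385*0.6018 = 0.1528
Imag = 0.25385*(-0.7986) = -0.2027

0.1528 - 0.2027i


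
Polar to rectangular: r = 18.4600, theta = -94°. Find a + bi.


a = 18.4600*cos(-94°) = 18.4600*(-0.069756) = -1.2877
b = 18.4600*sin(-94°) = 18.4600*(-0.99756) = -18.4150

-1.2877 - 18.4150i


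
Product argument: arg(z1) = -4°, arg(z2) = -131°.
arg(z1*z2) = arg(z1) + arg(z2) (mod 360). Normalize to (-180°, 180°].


arg(z1*z2) = -4° - 131° = -135°
Normalized to (-180°, 180°]: -135°

-135°


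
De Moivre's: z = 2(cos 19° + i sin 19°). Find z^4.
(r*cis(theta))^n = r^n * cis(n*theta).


r^4 = 2^4 = 16
n*theta = 4*19° = 76° = 76° (mod 360)
a = 16*cos(76°) = 3.8708
b = 16*sin(76°) = 15.5247

16 cis(76°) = 3.8708 + 15.5247i


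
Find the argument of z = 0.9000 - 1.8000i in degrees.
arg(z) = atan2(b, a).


Re = 0.9, Im = -1.8
arg = atan2(-1.8, 0.9) = -63.4349 degrees

arg(z) = -63.4349 degrees


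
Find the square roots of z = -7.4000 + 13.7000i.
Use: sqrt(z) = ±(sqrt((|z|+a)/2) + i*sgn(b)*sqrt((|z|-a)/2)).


|z| = sqrt(54.76+187.69) = 15.5708
sqrt((|z|+a)/2) = sqrt((15.5708+(-7.4))/2) = sqrt(4.0854) = 2.0212
sqrt((|z|-a)/2) = sqrt((15.5708-(-7.4))/2) = sqrt(11.4854) = 3.3890

±(2.0212 + 3.3890i) i.e. 2.0212 + 3.3890i and -2.0212 - 3.3890i


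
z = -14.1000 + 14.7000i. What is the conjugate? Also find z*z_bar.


z_bar = -14.1000 - 14.7000i
z*z_bar = (-14.1)^2 + 14.7^2 = 198.81 + 216.09 = 414.9

z_bar = -14.1000 - 14.7000i, z*z_bar = 414.9


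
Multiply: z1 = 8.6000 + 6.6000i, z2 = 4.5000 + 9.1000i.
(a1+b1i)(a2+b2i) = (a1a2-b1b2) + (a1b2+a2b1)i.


Real = 8.6*4.5 - 6.6*9.1 = 38.7 - 60.06 = -21.36
Imag = 8.6*9.1 + 4.5*6.6 = 78.26 + 29.7 = 107.96

-21.3600 + 107.9600i


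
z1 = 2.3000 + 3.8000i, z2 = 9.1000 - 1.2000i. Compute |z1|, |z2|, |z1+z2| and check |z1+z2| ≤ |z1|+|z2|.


|z1| = sqrt(2.3^2 + 3.8^2) = sqrt(19.73) = 4.4418
|z2| = sqrt(9.1^2 + (-1.2)^2) = sqrt(84.25) = 9.1788
z1+z2 = 11.4000 + 2.6000i
|z1+z2| = sqrt(136.72) = 11.6927
|z1|+|z2| = 4.4418 + 9.1788 = 13.6206

|z1+z2| = 11.6927 ≤ |z1|+|z2| = 13.6206 (verified)


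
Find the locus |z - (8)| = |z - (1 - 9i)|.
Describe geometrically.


Equal distances means the locus is the perpendicular bisector of z1 and z2.
Midpoint = ((8+1)/2, (0+(-9))/2) = (4.5000, -4.5000)

Perpendicular bisector through (4.5000, -4.5000)


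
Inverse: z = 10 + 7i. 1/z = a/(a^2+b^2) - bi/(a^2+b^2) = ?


|z|^2 = 100+49 = 149
1/z = (10 - 7i)/149

1/z = 0.0671 - 0.0470i


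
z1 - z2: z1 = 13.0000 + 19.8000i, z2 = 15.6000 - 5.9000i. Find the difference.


Real: 13 - 15.6 = -2.6
Imag: 19.8 + 5.9 = 25.7

-2.6000 + 25.7000i


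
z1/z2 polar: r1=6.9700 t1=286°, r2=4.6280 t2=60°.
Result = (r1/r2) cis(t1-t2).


r = 6.9700 / 4.6280 = 1.5061
theta = 286° - 60° = 226° = 226° (mod 360)

1.5061 cis(226°)


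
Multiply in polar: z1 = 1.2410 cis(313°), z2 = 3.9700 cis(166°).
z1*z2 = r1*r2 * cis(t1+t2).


r = 1.2410 * 3.9700 = 4.9268
theta = 313° + 166° = 479° = 119° (mod 360)

4.9268 cis(119°)


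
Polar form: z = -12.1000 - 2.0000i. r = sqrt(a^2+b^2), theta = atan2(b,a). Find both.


r = sqrt(146.41+4) = sqrt(150.41) = 12.2642
theta = atan2(-2, -12.1) = -170.6145 degrees

r = 12.2642, theta = -170.6145 degrees


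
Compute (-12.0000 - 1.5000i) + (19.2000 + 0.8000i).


Real: -12 + 19.2 = 7.2
Imag: -1.5 + 0.8 = -0.7

7.2000 - 0.7000i


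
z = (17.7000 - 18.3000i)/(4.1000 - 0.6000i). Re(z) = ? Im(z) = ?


Multiply by conjugate: (17.7000 - 18.3000i)(4.1000 + 0.6000i) / (4.1^2 + (-0.6)^2)
Numerator real = 17.7*4.1 - (18.3)*(-0.6) = 83.55
Numerator imag = -18.3*4.1 - 17.7*(-0.6) = -64.41
Denominator = 17.17
Re(z) = 83.55/17.17 = 4.8660
Im(z) = -64.41/17.17 = -3.7513

Re(z) = 4.8660, Im(z) = -3.7513


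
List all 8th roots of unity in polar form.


The 8th roots of unity are cis(360k/8°) for k=0..7
Angle step = 360/8 = 45°
Primitive root: cis(45°)
Primitive root = 0.7071 + 0.7071i

8 roots at angles: 0°, 45°, 90°, 135°, 180°, 225°, 270°, 315°


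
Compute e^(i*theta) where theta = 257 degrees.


cos(257°) = -0.2250
sin(257°) = -0.9744

e^(i*257°) = -0.2250 - 0.9744i


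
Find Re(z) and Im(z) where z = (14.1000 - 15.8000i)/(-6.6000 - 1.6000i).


Multiply by conjugate: (14.1000 - 15.8000i)(-6.6000 + 1.6000i) / ((-6.6)^2 + (-1.6)^2)
Numerator real = 14.1*(-6.6) - (15.8)*(-1.6) = -67.78
Numerator imag = -15.8*(-6.6) - 14.1*(-1.6) = 126.84
Denominator = 46.12
Re(z) = -67.78/46.12 = -1.4696
Im(z) = 126.84/46.12 = 2.7502

Re(z) = -1.4696, Im(z) = 2.7502


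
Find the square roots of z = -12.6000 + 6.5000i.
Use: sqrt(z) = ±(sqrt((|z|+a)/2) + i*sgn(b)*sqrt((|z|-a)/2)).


|z| = sqrt(158.76+42.25) = 14.1778
sqrt((|z|+a)/2) = sqrt((14.1778+(-12.6))/2) = sqrt(0.7889) = 0.8882
sqrt((|z|-a)/2) = sqrt((14.1778-(-12.6))/2) = sqrt(13.3889) = 3.6591

±(0.8882 + 3.6591i) i.e. 0.8882 + 3.6591i and -0.8882 - 3.6591i


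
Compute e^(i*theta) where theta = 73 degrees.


cos(73°) = 0.2924
sin(73°) = 0.9563

e^(i*73°) = 0.2924 + 0.9563i


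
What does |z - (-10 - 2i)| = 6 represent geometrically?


|z - z0| = r is a circle with center z0 and radius r.
Center = (-10, -2), radius = 6

Circle with center (-10, -2) and radius 6


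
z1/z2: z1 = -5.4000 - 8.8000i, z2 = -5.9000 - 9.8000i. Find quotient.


Conjugate of z2 = -5.9000 + 9.8000i
Numerator: (-5.4000 - 8.8000i)(-5.9000 + 9.8000i) = 118.1000 - 1.0000i
Denominator: (-5.9)^2 + (-9.8)^2 = 130.85
Result = (118.1000 - 1.0000i)/130.85

0.9026 - 0.0076i


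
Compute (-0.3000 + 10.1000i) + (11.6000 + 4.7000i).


Real: -0.3 + 11.6 = 11.3
Imag: 10.1 + 4.7 = 14.8

11.3000 + 14.8000i


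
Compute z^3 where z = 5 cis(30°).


r^3 = 5^3 = 125
n*theta = 3*30° = 90° = 90° (mod 360)
a = 125*cos(90°) = 0
b = 125*sin(90°) = 125.0000

125 cis(90°) = 0 + 125.0000i


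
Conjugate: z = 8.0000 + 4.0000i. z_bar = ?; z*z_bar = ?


z_bar = 8.0000 - 4.0000i
z*z_bar = 8^2 + 4^2 = 64 + 16 = 80

z_bar = 8.0000 - 4.0000i, z*z_bar = 80


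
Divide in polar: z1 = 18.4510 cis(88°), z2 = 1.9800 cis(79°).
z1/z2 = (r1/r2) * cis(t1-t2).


r = 18.4510 / 1.9800 = 9.3187
theta = 88° - 79° = 9° = 9° (mod 360)

9.3187 cis(9°)


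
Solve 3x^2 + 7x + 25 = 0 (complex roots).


disc = 7^2 - 4*3*25 = 49 - 300 = -251
sqrt(|disc|) = sqrt(251) = 15.8430
Real part = -7/(2*3) = -1.1667
Imag part = 15.8430/(2*3) = 2.6405

-1.1667 ± 2.6405i


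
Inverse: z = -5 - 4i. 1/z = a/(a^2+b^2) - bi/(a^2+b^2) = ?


|z|^2 = 25+16 = 41
1/z = (-5 + 4i)/41

1/z = -0.1220 + 0.0976i


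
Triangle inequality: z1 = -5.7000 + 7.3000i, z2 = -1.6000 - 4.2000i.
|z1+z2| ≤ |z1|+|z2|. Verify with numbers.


|z1| = sqrt((-5.7)^2 + 7.3^2) = sqrt(85.78) = 9.2617
|z2| = sqrt((-1.6)^2 + (-4.2)^2) = sqrt(20.2) = 4.4944
z1+z2 = -7.3000 + 3.1000i
|z1+z2| = sqrt(62.9) = 7.9310
|z1|+|z2| = 9.2617 + 4.4944 = 13.7561

|z1+z2| = 7.9310 ≤ |z1|+|z2| = 13.7561 (verified)


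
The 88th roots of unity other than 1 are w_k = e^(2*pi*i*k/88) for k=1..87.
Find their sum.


With w = e^(2*pi*i/88), all 88 of the 88th roots of unity w^0 = 1, w, ..., w^(87) sum to 0: 1 + w + ... + w^(87) = (1 - w^88)/(1 - w) = 0 since w^88 = 1, w ≠ 1.
Removing the root 1: w + w^2 + ... + w^(87) = 0 - 1 = -1

Sum = -1


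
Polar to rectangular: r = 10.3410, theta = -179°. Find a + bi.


a = 10.3410*cos(-179°) = 10.3410*(-0.99985) = -10.3394
b = 10.3410*sin(-179°) = 10.3410*(-0.01745) = -0.1805

-10.3394 - 0.1805i


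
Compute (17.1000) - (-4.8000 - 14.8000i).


Real: 17.1 + 4.8 = 21.9
Imag: 0 + 14.8 = 14.8

21.9000 + 14.8000i


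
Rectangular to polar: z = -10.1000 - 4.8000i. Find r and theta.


r = sqrt(102.01+23.04) = sqrt(125.05) = 11.1826
theta = atan2(-4.8, -10.1) = -154.5807 degrees

r = 11.1826, theta = -154.5807 degrees


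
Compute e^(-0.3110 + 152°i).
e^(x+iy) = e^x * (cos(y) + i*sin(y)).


e^-0.3110 = 0.7327
cos(152°) = -0.8829
sin(152°) = 0.4695
Real = 0.7327*(-0.8829) = -0.6469
Imag = 0.7327*0.4695 = 0.3440

-0.6469 + 0.3440i


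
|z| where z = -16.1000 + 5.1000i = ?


|z| = sqrt((-16.1)^2 + 5.1^2) = sqrt(259.21 + 26.01) = sqrt(285.22) = 16.8885

|z| = 16.8885


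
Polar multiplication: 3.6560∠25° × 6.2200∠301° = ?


r = 3.6560 * 6.2200 = 22.7403
theta = 25° + 301° = 326° = 326° (mod 360)

22.7403 cis(326°)


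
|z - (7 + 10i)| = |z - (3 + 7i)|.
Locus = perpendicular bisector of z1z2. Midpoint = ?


Equal distances means the locus is the perpendicular bisector of z1 and z2.
Midpoint = ((7+3)/2, (10+7)/2) = (5.0000, 8.5000)

Perpendicular bisector through (5.0000, 8.5000)


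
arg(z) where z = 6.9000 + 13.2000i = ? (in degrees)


Re = 6.9, Im = 13.2
arg = atan2(13.2, 6.9) = 62.4027 degrees

arg(z) = 62.4027 degrees


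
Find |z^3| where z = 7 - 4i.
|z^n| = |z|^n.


|z| = sqrt(49+16) = sqrt(65) = 8.0623
|z^3| = |z|^3 = (sqrt(65))^3 = 65*sqrt(65)

|z^3| = 65*sqrt(65) ≈ 524.0468


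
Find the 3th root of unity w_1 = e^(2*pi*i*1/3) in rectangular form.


Angle = 360*1/3 = 120°
a = cos(120°) = -0.5000
b = sin(120°) = 0.8660

-0.5000 + 0.8660i


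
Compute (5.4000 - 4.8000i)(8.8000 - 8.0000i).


Real = 5.4*8.8 - (-4.8)*(-8) = 47.52 - 38.4 = 9.12
Imag = 5.4*(-8) + 8.8*(-4.8) = -43.2 - (42.24) = -85.44

9.1200 - 85.4400i


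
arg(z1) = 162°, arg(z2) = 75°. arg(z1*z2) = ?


arg(z1*z2) = 162° + 75° = 237°
Normalized to (-180°, 180°]: -123°

-123°


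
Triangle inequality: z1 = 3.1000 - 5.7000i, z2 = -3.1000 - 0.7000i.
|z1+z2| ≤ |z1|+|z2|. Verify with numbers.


|z1| = sqrt(3.1^2 + (-5.7)^2) = sqrt(42.1) = 6.4885
|z2| = sqrt((-3.1)^2 + (-0.7)^2) = sqrt(10.1) = 3.1780
z1+z2 = -6.4000i
|z1+z2| = sqrt(40.96) = 6.4000
|z1|+|z2| = 6.4885 + 3.1780 = 9.6665

|z1+z2| = 6.4000 ≤ |z1|+|z2| = 9.6665 (verified)


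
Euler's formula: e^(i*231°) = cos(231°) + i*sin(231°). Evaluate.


cos(231°) = -0.6293
sin(231°) = -0.7771

e^(i*231°) = -0.6293 - 0.7771i


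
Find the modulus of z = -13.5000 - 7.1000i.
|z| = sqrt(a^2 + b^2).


|z| = sqrt((-13.5)^2 + (-7.1)^2) = sqrt(182.25 + 50.41) = sqrt(232.66) = 15.2532

|z| = 15.2532


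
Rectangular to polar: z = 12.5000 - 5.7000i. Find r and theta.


r = sqrt(156.25+32.49) = sqrt(188.74) = 13.7383
theta = atan2(-5.7, 12.5) = -24.5130 degrees

r = 13.7383, theta = -24.5130 degrees


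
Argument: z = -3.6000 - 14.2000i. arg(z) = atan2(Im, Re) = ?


Re = -3.6, Im = -14.2
arg = atan2(-14.2, -3.6) = -104.2260 degrees

arg(z) = -104.2260 degrees


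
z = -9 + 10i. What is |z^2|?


|z| = sqrt(81+100) = sqrt(181) = 13.4536
|z^2| = |z|^2 = (sqrt(181))^2 = 181

|z^2| = 181


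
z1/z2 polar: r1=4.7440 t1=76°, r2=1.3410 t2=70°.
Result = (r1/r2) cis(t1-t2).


r = 4.7440 / 1.3410 = 3.5377
theta = 76° - 70° = 6° = 6° (mod 360)

3.5377 cis(6°)


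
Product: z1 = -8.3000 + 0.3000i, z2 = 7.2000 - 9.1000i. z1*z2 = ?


Real = -8.3*7.2 - 0.3*(-9.1) = -59.76 - (-2.73) = -57.03
Imag = -8.3*(-9.1) + 7.2*0.3 = 75.53 + 2.16 = 77.69

-57.0300 + 77.6900i


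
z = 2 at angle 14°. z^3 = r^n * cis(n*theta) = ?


r^3 = 2^3 = 8
n*theta = 3*14° = 42° = 42° (mod 360)
a = 8*cos(42°) = 5.9452
b = 8*sin(42°) = 5.3530

8 cis(42°) = 5.9452 + 5.3530i


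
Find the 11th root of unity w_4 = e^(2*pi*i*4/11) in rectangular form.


Angle = 360*4/11 = 130.9091°
a = cos(130.9091°) = -0.6549
b = sin(130.9091°) = 0.7557

-0.6549 + 0.7557i


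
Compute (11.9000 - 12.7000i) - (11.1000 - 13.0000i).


Real: 11.9 - 11.1 = 0.8
Imag: -12.7 + 13 = 0.3

0.8000 + 0.3000i


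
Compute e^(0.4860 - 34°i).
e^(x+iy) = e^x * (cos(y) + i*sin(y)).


e^0.4860 = 1.6258
cos(-34°) = 0.829
sin(-34°) = -0.5592
Real = 1.6258*0.829 = 1.3478
Imag = 1.6258*(-0.5592) = -0.9091

1.3478 - 0.9091i


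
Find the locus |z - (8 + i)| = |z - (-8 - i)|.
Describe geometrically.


Equal distances means the locus is the perpendicular bisector of z1 and z2.
Midpoint = ((8+(-8))/2, (1+(-1))/2) = (0, 0)

Perpendicular bisector through (0, 0)


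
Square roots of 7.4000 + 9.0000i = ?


|z| = sqrt(54.76+81) = 11.6516
sqrt((|z|+a)/2) = sqrt((11.6516+7.4)/2) = sqrt(9.5258) = 3.0864
sqrt((|z|-a)/2) = sqrt((11.6516-7.4)/2) = sqrt(2.1258) = 1.4580

±(3.0864 + 1.4580i) i.e. 3.0864 + 1.4580i and -3.0864 - 1.4580i


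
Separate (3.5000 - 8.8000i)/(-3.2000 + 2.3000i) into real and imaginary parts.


Multiply by conjugate: (3.5000 - 8.8000i)(-3.2000 - 2.3000i) / ((-3.2)^2 + 2.3^2)
Numerator real = 3.5*(-3.2) - (8.8)*2.3 = -31.44
Numerator imag = -8.8*(-3.2) - 3.5*2.3 = 20.11
Denominator = 15.53
Re(z) = -31.44/15.53 = -2.0245
Im(z) = 20.11/15.53 = 1.2949

Re(z) = -2.0245, Im(z) = 1.2949


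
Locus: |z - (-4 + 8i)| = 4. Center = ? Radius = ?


|z - z0| = r is a circle with center z0 and radius r.
Center = (-4, 8), radius = 4

Circle with center (-4, 8) and radius 4


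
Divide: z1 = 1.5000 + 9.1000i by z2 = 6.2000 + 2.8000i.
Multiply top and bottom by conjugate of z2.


Conjugate of z2 = 6.2000 - 2.8000i
Numerator: (1.5000 + 9.1000i)(6.2000 - 2.8000i) = 34.7800 + 52.2200i
Denominator: 6.2^2 + 2.8^2 = 46.28
Result = (34.7800 + 52.2200i)/46.28

0.7515 + 1.1283i


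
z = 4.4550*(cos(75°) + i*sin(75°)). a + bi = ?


a = 4.4550*cos(75°) = 4.4550*0.2588 = 1.1530
b = 4.4550*sin(75°) = 4.4550*0.96593 = 4.3032

1.1530 + 4.3032i


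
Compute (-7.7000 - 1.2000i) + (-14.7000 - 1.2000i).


Real: -7.7 - 14.7 = -22.4
Imag: -1.2 - 1.2 = -2.4

-22.4000 - 2.4000i


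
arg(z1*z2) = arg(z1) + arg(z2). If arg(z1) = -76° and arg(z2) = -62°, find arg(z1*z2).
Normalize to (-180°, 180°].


arg(z1*z2) = -76° - 62° = -138°
Normalized to (-180°, 180°]: -138°

-138°


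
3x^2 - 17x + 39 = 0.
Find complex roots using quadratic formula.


disc = (-17)^2 - 4*3*39 = 289 - 468 = -179
sqrt(|disc|) = sqrt(179) = 13.3791
Real part = 17/(2*3) = 2.8333
Imag part = 13.3791/(2*3) = 2.2298

2.8333 ± 2.2298i


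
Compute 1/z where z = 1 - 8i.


|z|^2 = 1+64 = 65
1/z = (1 + 8i)/65

1/z = 0.0154 + 0.1231i


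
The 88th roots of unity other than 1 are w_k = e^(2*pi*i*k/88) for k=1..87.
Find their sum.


With w = e^(2*pi*i/88), all 88 of the 88th roots of unity w^0 = 1, w, ..., w^(87) sum to 0: 1 + w + ... + w^(87) = (1 - w^88)/(1 - w) = 0 since w^88 = 1, w ≠ 1.
Removing the root 1: w + w^2 + ... + w^(87) = 0 - 1 = -1

Sum = -1


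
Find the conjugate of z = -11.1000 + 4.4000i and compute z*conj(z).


z_bar = -11.1000 - 4.4000i
z*z_bar = (-11.1)^2 + 4.4^2 = 123.21 + 19.36 = 142.57

z_bar = -11.1000 - 4.4000i, z*z_bar = 142.57


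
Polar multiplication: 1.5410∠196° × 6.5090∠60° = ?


r = 1.5410 * 6.5090 = 10.0304
theta = 196° + 60° = 256° = 256° (mod 360)

10.0304 cis(256°)


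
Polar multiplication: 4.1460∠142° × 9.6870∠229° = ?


r = 4.1460 * 9.6870 = 40.1623
theta = 142° + 229° = 371° = 11° (mod 360)

40.1623 cis(11°)


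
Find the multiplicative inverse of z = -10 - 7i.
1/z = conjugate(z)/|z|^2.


|z|^2 = 100+49 = 149
1/z = (-10 + 7i)/149

1/z = -0.0671 + 0.0470i


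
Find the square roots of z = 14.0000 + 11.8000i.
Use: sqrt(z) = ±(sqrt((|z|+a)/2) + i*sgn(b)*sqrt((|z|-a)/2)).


|z| = sqrt(196+139.24) = 18.3096
sqrt((|z|+a)/2) = sqrt((18.3096+14)/2) = sqrt(16.1548) = 4.0193
sqrt((|z|-a)/2) = sqrt((18.3096-14)/2) = sqrt(2.1548) = 1.4679

±(4.0193 + 1.4679i) i.e. 4.0193 + 1.4679i and -4.0193 - 1.4679i


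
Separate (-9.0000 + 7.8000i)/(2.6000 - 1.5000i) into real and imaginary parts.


Multiply by conjugate: (-9.0000 + 7.8000i)(2.6000 + 1.5000i) / (2.6^2 + (-1.5)^2)
Numerator real = -9*2.6 + 7.8*(-1.5) = -35.1
Numerator imag = 7.8*2.6 - (-9)*(-1.5) = 6.78
Denominator = 9.01
Re(z) = -35.1/9.01 = -3.8957
Im(z) = 6.78/9.01 = 0.7525

Re(z) = -3.8957, Im(z) = 0.7525


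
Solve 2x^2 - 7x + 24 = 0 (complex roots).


disc = (-7)^2 - 4*2*24 = 49 - 192 = -143
sqrt(|disc|) = sqrt(143) = 11.9583
Real part = 7/(2*2) = 1.7500
Imag part = 11.9583/(2*2) = 2.9896

1.7500 ± 2.9896i


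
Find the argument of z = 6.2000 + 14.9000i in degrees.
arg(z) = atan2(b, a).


Re = 6.2, Im = 14.9
arg = atan2(14.9, 6.2) = 67.4074 degrees

arg(z) = 67.4074 degrees


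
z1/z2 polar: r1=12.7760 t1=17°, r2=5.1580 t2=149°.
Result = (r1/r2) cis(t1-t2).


r = 12.7760 / 5.1580 = 2.4769
theta = 17° - 149° = -132° = 228° (mod 360)

2.4769 cis(228°)


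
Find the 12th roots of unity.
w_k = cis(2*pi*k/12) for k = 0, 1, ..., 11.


The 12th roots of unity are cis(360k/12°) for k=0..11
Angle step = 360/12 = 30°
Primitive root: cis(30°)
Primitive root = 0.8660 + 0.5000i

12 roots at angles: 0°, 30°, 60°, 90°, 120°, 150°, 180°, 210°, 240°, 270°, 300°, 330°


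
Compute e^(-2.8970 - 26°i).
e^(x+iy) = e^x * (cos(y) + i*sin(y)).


e^-2.8970 = 0.0552
cos(-26°) = 0.8988
sin(-26°) = -0.4384
Real = 0.0552*0.8988 = 0.0496
Imag = 0.0552*(-0.4384) = -0.0242

0.0496 - 0.0242i


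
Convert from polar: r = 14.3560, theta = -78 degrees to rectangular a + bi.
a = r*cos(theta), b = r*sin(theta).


a = 14.3560*cos(-78°) = 14.3560*0.20791 = 2.9848
b = 14.3560*sin(-78°) = 14.3560*(-0.97815) = -14.0423

2.9848 - 14.0423i


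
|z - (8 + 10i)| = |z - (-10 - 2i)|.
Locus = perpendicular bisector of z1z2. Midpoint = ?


Equal distances means the locus is the perpendicular bisector of z1 and z2.
Midpoint = ((8+(-10))/2, (10+(-2))/2) = (-1.0000, 4.0000)

Perpendicular bisector through (-1.0000, 4.0000)


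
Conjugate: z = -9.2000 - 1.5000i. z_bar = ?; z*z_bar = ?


z_bar = -9.2000 + 1.5000i
z*z_bar = (-9.2)^2 + (-1.5)^2 = 84.64 + 2.25 = 86.89

z_bar = -9.2000 + 1.5000i, z*z_bar = 86.89


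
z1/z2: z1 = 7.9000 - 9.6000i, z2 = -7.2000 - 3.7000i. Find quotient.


Conjugate of z2 = -7.2000 + 3.7000i
Numerator: (7.9000 - 9.6000i)(-7.2000 + 3.7000i) = -21.3600 + 98.3500i
Denominator: (-7.2)^2 + (-3.7)^2 = 65.53
Result = (-21.3600 + 98.3500i)/65.53

-0.3260 + 1.5008i


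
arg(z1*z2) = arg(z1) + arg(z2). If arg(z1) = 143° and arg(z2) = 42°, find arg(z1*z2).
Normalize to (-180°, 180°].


arg(z1*z2) = 143° + 42° = 185°
Normalized to (-180°, 180°]: -175°

-175°


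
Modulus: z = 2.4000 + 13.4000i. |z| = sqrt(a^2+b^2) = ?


|z| = sqrt(2.4^2 + 13.4^2) = sqrt(5.76 + 179.56) = sqrt(185.32) = 13.6132

|z| = 13.6132


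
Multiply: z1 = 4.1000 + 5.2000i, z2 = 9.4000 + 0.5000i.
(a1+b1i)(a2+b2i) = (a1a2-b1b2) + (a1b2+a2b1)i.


Real = 4.1*9.4 - 5.2*0.5 = 38.54 - 2.6 = 35.94
Imag = 4.1*0.5 + 9.4*5.2 = 2.05 + 48.88 = 50.93

35.9400 + 50.9300i


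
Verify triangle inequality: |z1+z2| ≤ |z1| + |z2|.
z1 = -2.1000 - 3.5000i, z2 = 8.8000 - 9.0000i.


|z1| = sqrt((-2.1)^2 + (-3.5)^2) = sqrt(16.66) = 4.0817
|z2| = sqrt(8.8^2 + (-9)^2) = sqrt(158.44) = 12.5873
z1+z2 = 6.7000 - 12.5000i
|z1+z2| = sqrt(201.14) = 14.1824
|z1|+|z2| = 4.0817 + 12.5873 = 16.6690

|z1+z2| = 14.1824 ≤ |z1|+|z2| = 16.6690 (verified)


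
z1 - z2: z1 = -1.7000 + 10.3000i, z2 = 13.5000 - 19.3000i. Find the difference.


Real: -1.7 - 13.5 = -15.2
Imag: 10.3 + 19.3 = 29.6

-15.2000 + 29.6000i


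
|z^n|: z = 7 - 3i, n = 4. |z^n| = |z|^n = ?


|z| = sqrt(49+9) = sqrt(58) = 7.6158
|z^4| = |z|^4 = (sqrt(58))^4 = 58^2 = 3364

|z^4| = 3364


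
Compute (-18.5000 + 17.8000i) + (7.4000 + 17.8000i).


Real: -18.5 + 7.4 = -11.1
Imag: 17.8 + 17.8 = 35.6

-11.1000 + 35.6000i


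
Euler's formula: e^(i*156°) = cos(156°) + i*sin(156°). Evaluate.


cos(156°) = -0.9135
sin(156°) = 0.4067

e^(i*156°) = -0.9135 + 0.4067i


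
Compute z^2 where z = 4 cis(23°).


r^2 = 4^2 = 16
n*theta = 2*23° = 46° = 46° (mod 360)
a = 16*cos(46°) = 11.1145
b = 16*sin(46°) = 11.5094

16 cis(46°) = 11.1145 + 11.5094i


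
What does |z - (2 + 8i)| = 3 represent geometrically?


|z - z0| = r is a circle with center z0 and radius r.
Center = (2, 8), radius = 3

Circle with center (2, 8) and radius 3


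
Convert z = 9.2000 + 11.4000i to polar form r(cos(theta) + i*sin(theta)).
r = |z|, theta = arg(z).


r = sqrt(84.64+129.96) = sqrt(214.6) = 14.6492
theta = atan2(11.4, 9.2) = 51.0959 degrees

r = 14.6492, theta = 51.0959 degrees


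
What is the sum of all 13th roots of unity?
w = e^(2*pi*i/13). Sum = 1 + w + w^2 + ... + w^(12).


The sum of all 13th roots of unity is 0.
Geometric series: (1 - w^13)/(1 - w) = (1-1)/(1-w) = 0 since w^13 = 1, w ≠ 1.
Alternatively: coefficient of z^12 in z^13 - 1 is 0.

0


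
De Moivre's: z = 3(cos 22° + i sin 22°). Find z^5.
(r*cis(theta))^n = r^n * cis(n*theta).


r^5 = 3^5 = 243
n*theta = 5*22° = 110° = 110° (mod 360)
a = 243*cos(110°) = -83.1109
b = 243*sin(110°) = 228.3453

243 cis(110°) = -83.1109 + 228.3453i


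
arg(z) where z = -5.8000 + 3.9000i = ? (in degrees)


Re = -5.8, Im = 3.9
arg = atan2(3.9, -5.8) = 146.0826 degrees

arg(z) = 146.0826 degrees


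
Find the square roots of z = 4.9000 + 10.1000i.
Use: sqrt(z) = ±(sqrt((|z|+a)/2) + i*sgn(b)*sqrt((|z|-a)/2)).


|z| = sqrt(24.01+102.01) = 11.2259
sqrt((|z|+a)/2) = sqrt((11.2259+4.9)/2) = sqrt(8.0629) = 2.8395
sqrt((|z|-a)/2) = sqrt((11.2259-4.9)/2) = sqrt(3.1629) = 1.7785

±(2.8395 + 1.7785i) i.e. 2.8395 + 1.7785i and -2.8395 - 1.7785i


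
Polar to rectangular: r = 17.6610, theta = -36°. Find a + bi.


a = 17.6610*cos(-36°) = 17.6610*0.809017 = 14.2880
b = 17.6610*sin(-36°) = 17.6610*(-0.587785) = -10.3809

14.2880 - 10.3809i


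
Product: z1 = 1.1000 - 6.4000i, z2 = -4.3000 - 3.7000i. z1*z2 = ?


Real = 1.1*(-4.3) - (-6.4)*(-3.7) = -4.73 - 23.68 = -28.41
Imag = 1.1*(-3.7) - (4.3)*(-6.4) = -4.07 + 27.52 = 23.45

-28.4100 + 23.4500i


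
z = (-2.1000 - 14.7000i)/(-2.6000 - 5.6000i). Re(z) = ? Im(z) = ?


Multiply by conjugate: (-2.1000 - 14.7000i)(-2.6000 + 5.6000i) / ((-2.6)^2 + (-5.6)^2)
Numerator real = -2.1*(-2.6) - (14.7)*(-5.6) = 87.78
Numerator imag = -14.7*(-2.6) - (-2.1)*(-5.6) = 26.46
Denominator = 38.12
Re(z) = 87.78/38.12 = 2.3027
Im(z) = 26.46/38.12 = 0.6941

Re(z) = 2.3027, Im(z) = 0.6941


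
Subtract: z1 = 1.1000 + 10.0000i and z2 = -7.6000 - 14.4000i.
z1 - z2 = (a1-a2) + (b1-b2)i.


Real: 1.1 + 7.6 = 8.7
Imag: 10 + 14.4 = 24.4

8.7000 + 24.4000i


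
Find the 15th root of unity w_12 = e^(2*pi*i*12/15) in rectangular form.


Angle = 360*12/15 = 288°
a = cos(288°) = 0.3090
b = sin(288°) = -0.9511

0.3090 - 0.9511i


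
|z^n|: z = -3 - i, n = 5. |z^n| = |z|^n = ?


|z| = sqrt(9+1) = sqrt(10) = 3.1623
|z^5| = |z|^5 = (sqrt(10))^5 = 10^2 * sqrt(10) = 100*sqrt(10)

|z^5| = 100*sqrt(10) ≈ 316.2278


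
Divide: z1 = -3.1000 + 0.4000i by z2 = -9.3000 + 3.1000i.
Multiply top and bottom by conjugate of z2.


Conjugate of z2 = -9.3000 - 3.1000i
Numerator: (-3.1000 + 0.4000i)(-9.3000 - 3.1000i) = 30.0700 + 5.8900i
Denominator: (-9.3)^2 + 3.1^2 = 96.1
Result = (30.0700 + 5.8900i)/96.1

0.3129 + 0.0613i


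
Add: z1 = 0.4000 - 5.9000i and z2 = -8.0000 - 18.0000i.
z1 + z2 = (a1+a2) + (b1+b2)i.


Real: 0.4 - 8 = -7.6
Imag: -5.9 - 18 = -23.9

-7.6000 - 23.9000i


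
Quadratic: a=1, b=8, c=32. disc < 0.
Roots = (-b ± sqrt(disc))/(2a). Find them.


disc = 8^2 - 4*1*32 = 64 - 128 = -64
sqrt(|disc|) = sqrt(64) = 8.0000
Real part = -8/(2*1) = -4.0000
Imag part = 8.0000/(2*1) = 4.0000

-4.0000 ± 4.0000i


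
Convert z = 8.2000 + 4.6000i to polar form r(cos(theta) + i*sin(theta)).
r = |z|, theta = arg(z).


r = sqrt(67.24+21.16) = sqrt(88.4) = 9.4021
theta = atan2(4.6, 8.2) = 29.2914 degrees

r = 9.4021, theta = 29.2914 degrees


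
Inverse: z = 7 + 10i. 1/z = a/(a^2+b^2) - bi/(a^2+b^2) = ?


|z|^2 = 49+100 = 149
1/z = (7 - 10i)/149

1/z = 0.0470 - 0.0671i


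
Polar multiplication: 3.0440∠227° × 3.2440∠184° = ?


r = 3.0440 * 3.2440 = 9.8747
theta = 227° + 184° = 411° = 51° (mod 360)

9.8747 cis(51°)


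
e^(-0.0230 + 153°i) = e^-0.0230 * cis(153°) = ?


e^-0.0230 = 0.97726
cos(153°) = -0.891
sin(153°) = 0.454
Real = 0.97726*(-0.891) = -0.8707
Imag = 0.97726*0.454 = 0.4437

-0.8707 + 0.4437i


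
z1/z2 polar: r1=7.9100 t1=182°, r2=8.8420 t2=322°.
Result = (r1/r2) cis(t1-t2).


r = 7.9100 / 8.8420 = 0.8946
theta = 182° - 322° = -140° = 220° (mod 360)

0.8946 cis(220°)


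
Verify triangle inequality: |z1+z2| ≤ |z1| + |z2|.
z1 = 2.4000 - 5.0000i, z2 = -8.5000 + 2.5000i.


|z1| = sqrt(2.4^2 + (-5)^2) = sqrt(30.76) = 5.5462
|z2| = sqrt((-8.5)^2 + 2.5^2) = sqrt(78.5) = 8.8600
z1+z2 = -6.1000 - 2.5000i
|z1+z2| = sqrt(43.46) = 6.5924
|z1|+|z2| = 5.5462 + 8.8600 = 14.4062

|z1+z2| = 6.5924 ≤ |z1|+|z2| = 14.4062 (verified)


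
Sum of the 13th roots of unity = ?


The sum of all 13th roots of unity is 0.
Geometric series: (1 - w^13)/(1 - w) = (1-1)/(1-w) = 0 since w^13 = 1, w ≠ 1.
Alternatively: coefficient of z^12 in z^13 - 1 is 0.

0


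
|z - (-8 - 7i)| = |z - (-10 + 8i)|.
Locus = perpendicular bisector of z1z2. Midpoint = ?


Equal distances means the locus is the perpendicular bisector of z1 and z2.
Midpoint = ((-8+(-10))/2, (-7+8)/2) = (-9.0000, 0.5000)

Perpendicular bisector through (-9.0000, 0.5000)


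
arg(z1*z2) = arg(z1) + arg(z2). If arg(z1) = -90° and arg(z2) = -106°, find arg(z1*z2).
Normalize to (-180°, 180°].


arg(z1*z2) = -90° - 106° = -196°
Normalized to (-180°, 180°]: 164°

164°


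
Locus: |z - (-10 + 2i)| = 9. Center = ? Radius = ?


|z - z0| = r is a circle with center z0 and radius r.
Center = (-10, 2), radius = 9

Circle with center (-10, 2) and radius 9


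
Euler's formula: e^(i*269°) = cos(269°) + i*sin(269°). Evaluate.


cos(269°) = -0.0175
sin(269°) = -0.9998

e^(i*269°) = -0.0175 - 0.9998i


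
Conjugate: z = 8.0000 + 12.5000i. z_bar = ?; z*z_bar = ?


z_bar = 8.0000 - 12.5000i
z*z_bar = 8^2 + 12.5^2 = 64 + 156.25 = 220.25

z_bar = 8.0000 - 12.5000i, z*z_bar = 220.25


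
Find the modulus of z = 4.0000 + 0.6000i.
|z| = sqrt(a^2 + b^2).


|z| = sqrt(4^2 + 0.6^2) = sqrt(16 + 0.36) = sqrt(16.36) = 4.0447

|z| = 4.0447


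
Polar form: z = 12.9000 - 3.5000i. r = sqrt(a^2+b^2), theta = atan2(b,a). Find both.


r = sqrt(166.41+12.25) = sqrt(178.66) = 13.3664
theta = atan2(-3.5, 12.9) = -15.1799 degrees

r = 13.3664, theta = -15.1799 degrees


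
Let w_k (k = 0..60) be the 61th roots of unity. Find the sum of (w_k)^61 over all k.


The roots are w_k = w^k with w = e^(2*pi*i/61), and (w^k)^61 = (w^61)^k.
So S = 1 + u + u^2 + ... + u^(60) with u = w^61.
61 = 1*61 + 0, so 61 is a multiple of 61 and u = (w^61)^1 = 1.
Every one of the 61 terms equals 1: S = 61

S = 61


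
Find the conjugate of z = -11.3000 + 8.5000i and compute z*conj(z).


z_bar = -11.3000 - 8.5000i
z*z_bar = (-11.3)^2 + 8.5^2 = 127.69 + 72.25 = 199.94

z_bar = -11.3000 - 8.5000i, z*z_bar = 199.94


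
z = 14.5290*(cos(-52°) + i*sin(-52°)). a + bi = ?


a = 14.5290*cos(-52°) = 14.5290*0.61566 = 8.9449
b = 14.5290*sin(-52°) = 14.5290*(-0.78801) = -11.4490

8.9449 - 11.4490i


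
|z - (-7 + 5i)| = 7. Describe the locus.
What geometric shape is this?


|z - z0| = r is a circle with center z0 and radius r.
Center = (-7, 5), radius = 7

Circle with center (-7, 5) and radius 7


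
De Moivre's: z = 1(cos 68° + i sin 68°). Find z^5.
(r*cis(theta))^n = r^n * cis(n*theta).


r^5 = 1^5 = 1
n*theta = 5*68° = 340° = 340° (mod 360)
a = 1*cos(340°) = 0.9397
b = 1*sin(340°) = -0.3420

1 cis(340°) = 0.9397 - 0.3420i


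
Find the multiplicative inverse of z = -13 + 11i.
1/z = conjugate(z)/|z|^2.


|z|^2 = 169+121 = 290
1/z = (-13 - 11i)/290

1/z = -0.0448 - 0.0379i


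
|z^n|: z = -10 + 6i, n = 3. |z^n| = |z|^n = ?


|z| = sqrt(100+36) = sqrt(136) = 11.6619
|z^3| = |z|^3 = (sqrt(136))^3 = 136*sqrt(136)

|z^3| = 136*sqrt(136) ≈ 1586.0189


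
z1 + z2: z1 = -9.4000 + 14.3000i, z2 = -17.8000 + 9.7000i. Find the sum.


Real: -9.4 - 17.8 = -27.2
Imag: 14.3 + 9.7 = 24

-27.2000 + 24.0000i


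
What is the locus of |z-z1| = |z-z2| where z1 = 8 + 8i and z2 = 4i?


Equal distances means the locus is the perpendicular bisector of z1 and z2.
Midpoint = ((8+0)/2, (8+4)/2) = (4.0000, 6.0000)

Perpendicular bisector through (4.0000, 6.0000)


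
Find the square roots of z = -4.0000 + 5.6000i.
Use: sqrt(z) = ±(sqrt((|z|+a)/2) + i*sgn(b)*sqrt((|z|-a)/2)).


|z| = sqrt(16+31.36) = 6.8819
sqrt((|z|+a)/2) = sqrt((6.8819+(-4))/2) = sqrt(1.4409) = 1.2004
sqrt((|z|-a)/2) = sqrt((6.8819-(-4))/2) = sqrt(5.4409) = 2.3326

±(1.2004 + 2.3326i) i.e. 1.2004 + 2.3326i and -1.2004 - 2.3326i


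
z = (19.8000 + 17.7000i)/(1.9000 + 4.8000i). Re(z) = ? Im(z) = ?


Multiply by conjugate: (19.8000 + 17.7000i)(1.9000 - 4.8000i) / (1.9^2 + 4.8^2)
Numerator real = 19.8*1.9 + 17.7*4.8 = 122.58
Numerator imag = 17.7*1.9 - 19.8*4.8 = -61.41
Denominator = 26.65
Re(z) = 122.58/26.65 = 4.5996
Im(z) = -61.41/26.65 = -2.3043

Re(z) = 4.5996, Im(z) = -2.3043


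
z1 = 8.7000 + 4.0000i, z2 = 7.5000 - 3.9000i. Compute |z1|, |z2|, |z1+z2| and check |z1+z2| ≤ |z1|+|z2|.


|z1| = sqrt(8.7^2 + 4^2) = sqrt(91.69) = 9.5755
|z2| = sqrt(7.5^2 + (-3.9)^2) = sqrt(71.46) = 8.4534
z1+z2 = 16.2000 + 0.1000i
|z1+z2| = sqrt(262.45) = 16.2003
|z1|+|z2| = 9.5755 + 8.4534 = 18.0289

|z1+z2| = 16.2003 ≤ |z1|+|z2| = 18.0289 (verified)


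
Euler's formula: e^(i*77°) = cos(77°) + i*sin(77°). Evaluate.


cos(77°) = 0.2250
sin(77°) = 0.9744

e^(i*77°) = 0.2250 + 0.9744i


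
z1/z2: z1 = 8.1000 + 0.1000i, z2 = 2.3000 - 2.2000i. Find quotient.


Conjugate of z2 = 2.3000 + 2.2000i
Numerator: (8.1000 + 0.1000i)(2.3000 + 2.2000i) = 18.4100 + 18.0500i
Denominator: 2.3^2 + (-2.2)^2 = 10.13
Result = (18.4100 + 18.0500i)/10.13

1.8174 + 1.7818i


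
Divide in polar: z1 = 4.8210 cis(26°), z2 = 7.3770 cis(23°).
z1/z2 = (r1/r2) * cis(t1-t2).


r = 4.8210 / 7.3770 = 0.6535
theta = 26° - 23° = 3° = 3° (mod 360)

0.6535 cis(3°)


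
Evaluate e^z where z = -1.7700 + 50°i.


e^-1.7700 = 0.1703
cos(50°) = 0.6428
sin(50°) = 0.76604
Real = 0.1703*0.6428 = 0.1095
Imag = 0.1703*0.76604 = 0.1305

0.1095 + 0.1305i


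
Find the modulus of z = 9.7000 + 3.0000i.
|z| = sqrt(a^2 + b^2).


|z| = sqrt(9.7^2 + 3^2) = sqrt(94.09 + 9) = sqrt(103.09) = 10.1533

|z| = 10.1533


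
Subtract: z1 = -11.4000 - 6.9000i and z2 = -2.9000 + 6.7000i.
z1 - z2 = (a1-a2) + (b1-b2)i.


Real: -11.4 + 2.9 = -8.5
Imag: -6.9 - 6.7 = -13.6

-8.5000 - 13.6000i


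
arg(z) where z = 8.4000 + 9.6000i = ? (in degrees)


Re = 8.4, Im = 9.6
arg = atan2(9.6, 8.4) = 48.8141 degrees

arg(z) = 48.8141 degrees


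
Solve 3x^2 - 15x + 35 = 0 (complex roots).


disc = (-15)^2 - 4*3*35 = 225 - 420 = -195
sqrt(|disc|) = sqrt(195) = 13.9642
Real part = 15/(2*3) = 2.5000
Imag part = 13.9642/(2*3) = 2.3274

2.5000 ± 2.3274i


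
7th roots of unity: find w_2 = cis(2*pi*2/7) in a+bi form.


Angle = 360*2/7 = 102.8571°
a = cos(102.8571°) = -0.2225
b = sin(102.8571°) = 0.9749

-0.2225 + 0.9749i


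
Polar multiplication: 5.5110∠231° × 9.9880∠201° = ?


r = 5.5110 * 9.9880 = 55.0439
theta = 231° + 201° = 432° = 72° (mod 360)

55.0439 cis(72°)


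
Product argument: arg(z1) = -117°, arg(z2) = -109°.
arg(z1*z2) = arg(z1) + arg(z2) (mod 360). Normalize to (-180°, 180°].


arg(z1*z2) = -117° - 109° = -226°
Normalized to (-180°, 180°]: 134°

134°


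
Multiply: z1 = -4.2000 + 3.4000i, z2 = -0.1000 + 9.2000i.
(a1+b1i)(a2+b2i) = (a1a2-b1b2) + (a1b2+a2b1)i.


Real = -4.2*(-0.1) - 3.4*9.2 = 0.42 - 31.28 = -30.86
Imag = -4.2*9.2 - (0.1)*3.4 = -38.64 - (0.34) = -38.98

-30.8600 - 38.9800i


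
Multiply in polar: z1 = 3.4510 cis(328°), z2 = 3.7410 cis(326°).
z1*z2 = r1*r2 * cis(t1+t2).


r = 3.4510 * 3.7410 = 12.9102
theta = 328° + 326° = 654° = 294° (mod 360)

12.9102 cis(294°)


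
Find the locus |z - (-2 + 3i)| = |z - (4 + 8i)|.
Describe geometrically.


Equal distances means the locus is the perpendicular bisector of z1 and z2.
Midpoint = ((-2+4)/2, (3+8)/2) = (1.0000, 5.5000)

Perpendicular bisector through (1.0000, 5.5000)


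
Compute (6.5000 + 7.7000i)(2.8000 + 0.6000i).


Real = 6.5*2.8 - 7.7*0.6 = 18.2 - 4.62 = 13.58
Imag = 6.5*0.6 + 2.8*7.7 = 3.9 + 21.56 = 25.46

13.5800 + 25.4600i


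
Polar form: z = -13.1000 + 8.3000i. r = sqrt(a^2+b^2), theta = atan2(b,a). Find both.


r = sqrt(171.61+68.89) = sqrt(240.5) = 15.5081
theta = atan2(8.3, -13.1) = 147.6422 degrees

r = 15.5081, theta = 147.6422 degrees


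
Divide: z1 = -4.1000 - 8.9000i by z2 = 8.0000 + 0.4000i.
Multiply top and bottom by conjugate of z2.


Conjugate of z2 = 8.0000 - 0.4000i
Numerator: (-4.1000 - 8.9000i)(8.0000 - 0.4000i) = -36.3600 - 69.5600i
Denominator: 8^2 + 0.4^2 = 64.16
Result = (-36.3600 - 69.5600i)/64.16

-0.5667 - 1.0842i


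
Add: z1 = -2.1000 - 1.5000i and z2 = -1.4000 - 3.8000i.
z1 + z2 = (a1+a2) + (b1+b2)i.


Real: -2.1 - 1.4 = -3.5
Imag: -1.5 - 3.8 = -5.3

-3.5000 - 5.3000i


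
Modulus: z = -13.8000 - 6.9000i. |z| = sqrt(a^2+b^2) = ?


|z| = sqrt((-13.8)^2 + (-6.9)^2) = sqrt(190.44 + 47.61) = sqrt(238.05) = 15.4289

|z| = 15.4289


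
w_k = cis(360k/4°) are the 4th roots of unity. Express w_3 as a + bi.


Angle = 360*3/4 = 270°
a = cos(270°) = 0
b = sin(270°) = -1.0000

0 - 1.0000i


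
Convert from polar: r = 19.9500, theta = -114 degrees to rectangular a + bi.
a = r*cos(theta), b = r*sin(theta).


a = 19.9500*cos(-114°) = 19.9500*(-0.406737) = -8.1144
b = 19.9500*sin(-114°) = 19.9500*(-0.913545) = -18.2252

-8.1144 - 18.2252i


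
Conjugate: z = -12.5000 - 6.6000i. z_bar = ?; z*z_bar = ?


z_bar = -12.5000 + 6.6000i
z*z_bar = (-12.5)^2 + (-6.6)^2 = 156.25 + 43.56 = 199.81

z_bar = -12.5000 + 6.6000i, z*z_bar = 199.81


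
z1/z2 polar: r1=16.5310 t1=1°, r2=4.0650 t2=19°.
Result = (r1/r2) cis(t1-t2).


r = 16.5310 / 4.0650 = 4.0667
theta = 1° - 19° = -18° = 342° (mod 360)

4.0667 cis(342°)


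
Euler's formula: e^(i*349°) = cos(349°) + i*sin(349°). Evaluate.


cos(349°) = 0.9816
sin(349°) = -0.1908

e^(i*349°) = 0.9816 - 0.1908i


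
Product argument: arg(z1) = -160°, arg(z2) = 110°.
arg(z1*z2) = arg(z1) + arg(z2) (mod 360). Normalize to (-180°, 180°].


arg(z1*z2) = -160° + 110° = -50°
Normalized to (-180°, 180°]: -50°

-50°


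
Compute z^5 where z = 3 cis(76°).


r^5 = 3^5 = 243
n*theta = 5*76° = 380° = 20° (mod 360)
a = 243*cos(20°) = 228.3453
b = 243*sin(20°) = 83.1109

243 cis(20°) = 228.3453 + 83.1109i


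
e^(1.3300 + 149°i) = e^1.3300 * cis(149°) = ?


e^1.3300 = 3.7810
cos(149°) = -0.85717
sin(149°) = 0.51504
Real = 3.7810*(-0.85717) = -3.2410
Imag = 3.7810*0.51504 = 1.9474

-3.2410 + 1.9474i


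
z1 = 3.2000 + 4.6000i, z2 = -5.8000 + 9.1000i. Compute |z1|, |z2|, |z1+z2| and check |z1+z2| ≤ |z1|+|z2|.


|z1| = sqrt(3.2^2 + 4.6^2) = sqrt(31.4) = 5.6036
|z2| = sqrt((-5.8)^2 + 9.1^2) = sqrt(116.45) = 10.7912
z1+z2 = -2.6000 + 13.7000i
|z1+z2| = sqrt(194.45) = 13.9445
|z1|+|z2| = 5.6036 + 10.7912 = 16.3948

|z1+z2| = 13.9445 ≤ |z1|+|z2| = 16.3948 (verified)


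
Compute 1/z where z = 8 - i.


|z|^2 = 64+1 = 65
1/z = (8 + 1i)/65

1/z = 0.1231 + 0.0154i


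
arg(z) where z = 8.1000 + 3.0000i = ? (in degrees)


Re = 8.1, Im = 3
arg = atan2(3, 8.1) = 20.3231 degrees

arg(z) = 20.3231 degrees
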